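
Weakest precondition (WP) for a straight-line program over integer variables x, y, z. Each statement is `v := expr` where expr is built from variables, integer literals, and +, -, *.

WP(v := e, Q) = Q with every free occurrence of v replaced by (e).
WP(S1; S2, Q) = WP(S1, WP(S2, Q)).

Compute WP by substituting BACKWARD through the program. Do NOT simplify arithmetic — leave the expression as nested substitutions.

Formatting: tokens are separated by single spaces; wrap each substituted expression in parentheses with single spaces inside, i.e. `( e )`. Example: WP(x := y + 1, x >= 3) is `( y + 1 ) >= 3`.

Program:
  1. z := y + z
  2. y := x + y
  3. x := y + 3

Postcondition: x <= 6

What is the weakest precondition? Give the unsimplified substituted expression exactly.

post: x <= 6
stmt 3: x := y + 3  -- replace 1 occurrence(s) of x with (y + 3)
  => ( y + 3 ) <= 6
stmt 2: y := x + y  -- replace 1 occurrence(s) of y with (x + y)
  => ( ( x + y ) + 3 ) <= 6
stmt 1: z := y + z  -- replace 0 occurrence(s) of z with (y + z)
  => ( ( x + y ) + 3 ) <= 6

Answer: ( ( x + y ) + 3 ) <= 6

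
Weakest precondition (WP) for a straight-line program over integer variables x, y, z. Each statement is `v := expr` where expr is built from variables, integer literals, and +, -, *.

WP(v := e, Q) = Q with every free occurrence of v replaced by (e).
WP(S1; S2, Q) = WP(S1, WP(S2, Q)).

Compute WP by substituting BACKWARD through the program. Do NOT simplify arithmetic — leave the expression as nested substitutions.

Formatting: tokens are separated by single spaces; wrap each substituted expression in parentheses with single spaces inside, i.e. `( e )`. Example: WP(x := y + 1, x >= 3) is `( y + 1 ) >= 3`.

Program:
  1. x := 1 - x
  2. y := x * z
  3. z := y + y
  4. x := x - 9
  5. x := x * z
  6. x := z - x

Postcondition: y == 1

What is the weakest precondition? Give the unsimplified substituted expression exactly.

Answer: ( ( 1 - x ) * z ) == 1

Derivation:
post: y == 1
stmt 6: x := z - x  -- replace 0 occurrence(s) of x with (z - x)
  => y == 1
stmt 5: x := x * z  -- replace 0 occurrence(s) of x with (x * z)
  => y == 1
stmt 4: x := x - 9  -- replace 0 occurrence(s) of x with (x - 9)
  => y == 1
stmt 3: z := y + y  -- replace 0 occurrence(s) of z with (y + y)
  => y == 1
stmt 2: y := x * z  -- replace 1 occurrence(s) of y with (x * z)
  => ( x * z ) == 1
stmt 1: x := 1 - x  -- replace 1 occurrence(s) of x with (1 - x)
  => ( ( 1 - x ) * z ) == 1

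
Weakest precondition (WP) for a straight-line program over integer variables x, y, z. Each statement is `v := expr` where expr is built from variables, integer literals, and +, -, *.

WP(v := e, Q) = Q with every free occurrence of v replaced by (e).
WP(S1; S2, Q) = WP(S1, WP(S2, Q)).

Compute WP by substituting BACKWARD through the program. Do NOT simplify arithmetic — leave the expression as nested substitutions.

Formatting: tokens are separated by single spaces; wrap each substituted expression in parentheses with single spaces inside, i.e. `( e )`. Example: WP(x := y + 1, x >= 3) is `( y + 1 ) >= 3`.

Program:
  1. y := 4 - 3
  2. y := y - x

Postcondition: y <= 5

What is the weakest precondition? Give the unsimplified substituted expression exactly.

Answer: ( ( 4 - 3 ) - x ) <= 5

Derivation:
post: y <= 5
stmt 2: y := y - x  -- replace 1 occurrence(s) of y with (y - x)
  => ( y - x ) <= 5
stmt 1: y := 4 - 3  -- replace 1 occurrence(s) of y with (4 - 3)
  => ( ( 4 - 3 ) - x ) <= 5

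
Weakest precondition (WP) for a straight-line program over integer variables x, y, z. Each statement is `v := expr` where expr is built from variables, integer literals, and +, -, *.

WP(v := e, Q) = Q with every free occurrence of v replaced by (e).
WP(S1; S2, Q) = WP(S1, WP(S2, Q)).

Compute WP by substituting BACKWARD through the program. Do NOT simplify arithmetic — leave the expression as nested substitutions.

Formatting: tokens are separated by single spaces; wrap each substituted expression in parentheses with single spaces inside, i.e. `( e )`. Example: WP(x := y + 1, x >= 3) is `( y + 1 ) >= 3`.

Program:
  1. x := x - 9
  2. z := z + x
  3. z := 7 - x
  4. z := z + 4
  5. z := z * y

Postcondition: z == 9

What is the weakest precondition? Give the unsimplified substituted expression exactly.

post: z == 9
stmt 5: z := z * y  -- replace 1 occurrence(s) of z with (z * y)
  => ( z * y ) == 9
stmt 4: z := z + 4  -- replace 1 occurrence(s) of z with (z + 4)
  => ( ( z + 4 ) * y ) == 9
stmt 3: z := 7 - x  -- replace 1 occurrence(s) of z with (7 - x)
  => ( ( ( 7 - x ) + 4 ) * y ) == 9
stmt 2: z := z + x  -- replace 0 occurrence(s) of z with (z + x)
  => ( ( ( 7 - x ) + 4 ) * y ) == 9
stmt 1: x := x - 9  -- replace 1 occurrence(s) of x with (x - 9)
  => ( ( ( 7 - ( x - 9 ) ) + 4 ) * y ) == 9

Answer: ( ( ( 7 - ( x - 9 ) ) + 4 ) * y ) == 9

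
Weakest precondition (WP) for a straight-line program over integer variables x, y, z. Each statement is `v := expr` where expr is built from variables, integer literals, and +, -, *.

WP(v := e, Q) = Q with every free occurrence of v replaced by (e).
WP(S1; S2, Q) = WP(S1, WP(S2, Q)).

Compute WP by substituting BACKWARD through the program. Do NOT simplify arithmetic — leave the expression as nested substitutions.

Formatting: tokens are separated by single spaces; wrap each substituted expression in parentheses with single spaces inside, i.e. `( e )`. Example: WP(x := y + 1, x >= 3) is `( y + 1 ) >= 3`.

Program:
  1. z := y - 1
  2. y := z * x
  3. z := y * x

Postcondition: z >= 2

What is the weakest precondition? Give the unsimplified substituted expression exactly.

Answer: ( ( ( y - 1 ) * x ) * x ) >= 2

Derivation:
post: z >= 2
stmt 3: z := y * x  -- replace 1 occurrence(s) of z with (y * x)
  => ( y * x ) >= 2
stmt 2: y := z * x  -- replace 1 occurrence(s) of y with (z * x)
  => ( ( z * x ) * x ) >= 2
stmt 1: z := y - 1  -- replace 1 occurrence(s) of z with (y - 1)
  => ( ( ( y - 1 ) * x ) * x ) >= 2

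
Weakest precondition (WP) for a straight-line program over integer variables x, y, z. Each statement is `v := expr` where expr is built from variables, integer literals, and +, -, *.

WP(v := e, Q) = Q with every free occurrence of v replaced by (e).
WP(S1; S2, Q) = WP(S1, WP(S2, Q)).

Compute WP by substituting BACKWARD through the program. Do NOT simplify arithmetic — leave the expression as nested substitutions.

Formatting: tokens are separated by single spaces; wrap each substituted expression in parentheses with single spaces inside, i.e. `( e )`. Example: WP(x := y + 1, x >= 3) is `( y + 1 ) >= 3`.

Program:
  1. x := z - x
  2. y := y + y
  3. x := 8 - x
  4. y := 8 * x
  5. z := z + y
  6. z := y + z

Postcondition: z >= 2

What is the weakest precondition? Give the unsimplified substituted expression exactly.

post: z >= 2
stmt 6: z := y + z  -- replace 1 occurrence(s) of z with (y + z)
  => ( y + z ) >= 2
stmt 5: z := z + y  -- replace 1 occurrence(s) of z with (z + y)
  => ( y + ( z + y ) ) >= 2
stmt 4: y := 8 * x  -- replace 2 occurrence(s) of y with (8 * x)
  => ( ( 8 * x ) + ( z + ( 8 * x ) ) ) >= 2
stmt 3: x := 8 - x  -- replace 2 occurrence(s) of x with (8 - x)
  => ( ( 8 * ( 8 - x ) ) + ( z + ( 8 * ( 8 - x ) ) ) ) >= 2
stmt 2: y := y + y  -- replace 0 occurrence(s) of y with (y + y)
  => ( ( 8 * ( 8 - x ) ) + ( z + ( 8 * ( 8 - x ) ) ) ) >= 2
stmt 1: x := z - x  -- replace 2 occurrence(s) of x with (z - x)
  => ( ( 8 * ( 8 - ( z - x ) ) ) + ( z + ( 8 * ( 8 - ( z - x ) ) ) ) ) >= 2

Answer: ( ( 8 * ( 8 - ( z - x ) ) ) + ( z + ( 8 * ( 8 - ( z - x ) ) ) ) ) >= 2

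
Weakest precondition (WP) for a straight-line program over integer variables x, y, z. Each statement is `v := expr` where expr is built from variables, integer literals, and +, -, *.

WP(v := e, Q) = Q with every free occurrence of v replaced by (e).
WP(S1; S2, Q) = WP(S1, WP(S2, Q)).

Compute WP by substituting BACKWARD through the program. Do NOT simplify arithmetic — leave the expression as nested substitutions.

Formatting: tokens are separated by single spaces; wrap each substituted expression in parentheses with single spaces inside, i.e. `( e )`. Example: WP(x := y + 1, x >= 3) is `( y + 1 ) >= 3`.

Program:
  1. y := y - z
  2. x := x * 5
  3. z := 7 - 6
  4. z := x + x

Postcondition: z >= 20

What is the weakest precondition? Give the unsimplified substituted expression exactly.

Answer: ( ( x * 5 ) + ( x * 5 ) ) >= 20

Derivation:
post: z >= 20
stmt 4: z := x + x  -- replace 1 occurrence(s) of z with (x + x)
  => ( x + x ) >= 20
stmt 3: z := 7 - 6  -- replace 0 occurrence(s) of z with (7 - 6)
  => ( x + x ) >= 20
stmt 2: x := x * 5  -- replace 2 occurrence(s) of x with (x * 5)
  => ( ( x * 5 ) + ( x * 5 ) ) >= 20
stmt 1: y := y - z  -- replace 0 occurrence(s) of y with (y - z)
  => ( ( x * 5 ) + ( x * 5 ) ) >= 20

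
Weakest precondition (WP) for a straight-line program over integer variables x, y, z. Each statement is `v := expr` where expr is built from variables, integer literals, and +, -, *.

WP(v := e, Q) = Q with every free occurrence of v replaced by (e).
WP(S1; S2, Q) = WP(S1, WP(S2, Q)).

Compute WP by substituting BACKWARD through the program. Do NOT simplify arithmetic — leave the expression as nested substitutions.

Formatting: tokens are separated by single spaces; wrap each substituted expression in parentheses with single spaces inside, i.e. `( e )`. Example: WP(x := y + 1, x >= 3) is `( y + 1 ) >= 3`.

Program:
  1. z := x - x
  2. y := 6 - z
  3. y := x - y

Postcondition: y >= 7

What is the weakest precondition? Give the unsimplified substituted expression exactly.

Answer: ( x - ( 6 - ( x - x ) ) ) >= 7

Derivation:
post: y >= 7
stmt 3: y := x - y  -- replace 1 occurrence(s) of y with (x - y)
  => ( x - y ) >= 7
stmt 2: y := 6 - z  -- replace 1 occurrence(s) of y with (6 - z)
  => ( x - ( 6 - z ) ) >= 7
stmt 1: z := x - x  -- replace 1 occurrence(s) of z with (x - x)
  => ( x - ( 6 - ( x - x ) ) ) >= 7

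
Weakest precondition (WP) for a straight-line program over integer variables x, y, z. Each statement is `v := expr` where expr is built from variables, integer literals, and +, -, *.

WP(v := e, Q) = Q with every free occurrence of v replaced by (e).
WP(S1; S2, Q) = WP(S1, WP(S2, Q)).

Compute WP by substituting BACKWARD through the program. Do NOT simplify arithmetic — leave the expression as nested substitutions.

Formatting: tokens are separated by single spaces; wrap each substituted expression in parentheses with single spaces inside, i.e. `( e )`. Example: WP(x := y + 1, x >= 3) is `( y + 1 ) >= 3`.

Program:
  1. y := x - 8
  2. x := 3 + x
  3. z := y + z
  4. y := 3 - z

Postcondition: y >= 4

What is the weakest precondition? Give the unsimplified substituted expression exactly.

post: y >= 4
stmt 4: y := 3 - z  -- replace 1 occurrence(s) of y with (3 - z)
  => ( 3 - z ) >= 4
stmt 3: z := y + z  -- replace 1 occurrence(s) of z with (y + z)
  => ( 3 - ( y + z ) ) >= 4
stmt 2: x := 3 + x  -- replace 0 occurrence(s) of x with (3 + x)
  => ( 3 - ( y + z ) ) >= 4
stmt 1: y := x - 8  -- replace 1 occurrence(s) of y with (x - 8)
  => ( 3 - ( ( x - 8 ) + z ) ) >= 4

Answer: ( 3 - ( ( x - 8 ) + z ) ) >= 4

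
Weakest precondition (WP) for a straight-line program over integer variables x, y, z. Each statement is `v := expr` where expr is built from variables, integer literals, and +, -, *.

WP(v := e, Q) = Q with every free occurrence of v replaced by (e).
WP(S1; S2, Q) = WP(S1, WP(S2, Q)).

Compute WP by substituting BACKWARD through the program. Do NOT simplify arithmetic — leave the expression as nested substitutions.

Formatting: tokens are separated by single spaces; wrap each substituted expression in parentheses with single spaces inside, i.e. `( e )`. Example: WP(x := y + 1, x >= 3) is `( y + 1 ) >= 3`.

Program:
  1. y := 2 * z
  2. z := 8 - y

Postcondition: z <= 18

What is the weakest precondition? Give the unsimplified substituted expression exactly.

post: z <= 18
stmt 2: z := 8 - y  -- replace 1 occurrence(s) of z with (8 - y)
  => ( 8 - y ) <= 18
stmt 1: y := 2 * z  -- replace 1 occurrence(s) of y with (2 * z)
  => ( 8 - ( 2 * z ) ) <= 18

Answer: ( 8 - ( 2 * z ) ) <= 18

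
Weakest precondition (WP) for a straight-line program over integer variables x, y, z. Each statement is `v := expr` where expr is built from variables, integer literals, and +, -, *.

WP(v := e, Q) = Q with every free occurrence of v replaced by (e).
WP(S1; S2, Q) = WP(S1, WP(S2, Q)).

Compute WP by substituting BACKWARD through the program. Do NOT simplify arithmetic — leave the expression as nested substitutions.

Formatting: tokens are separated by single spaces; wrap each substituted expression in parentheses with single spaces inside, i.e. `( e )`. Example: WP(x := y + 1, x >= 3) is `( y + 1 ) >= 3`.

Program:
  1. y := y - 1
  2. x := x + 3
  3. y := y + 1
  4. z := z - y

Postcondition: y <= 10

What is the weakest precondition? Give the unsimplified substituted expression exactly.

post: y <= 10
stmt 4: z := z - y  -- replace 0 occurrence(s) of z with (z - y)
  => y <= 10
stmt 3: y := y + 1  -- replace 1 occurrence(s) of y with (y + 1)
  => ( y + 1 ) <= 10
stmt 2: x := x + 3  -- replace 0 occurrence(s) of x with (x + 3)
  => ( y + 1 ) <= 10
stmt 1: y := y - 1  -- replace 1 occurrence(s) of y with (y - 1)
  => ( ( y - 1 ) + 1 ) <= 10

Answer: ( ( y - 1 ) + 1 ) <= 10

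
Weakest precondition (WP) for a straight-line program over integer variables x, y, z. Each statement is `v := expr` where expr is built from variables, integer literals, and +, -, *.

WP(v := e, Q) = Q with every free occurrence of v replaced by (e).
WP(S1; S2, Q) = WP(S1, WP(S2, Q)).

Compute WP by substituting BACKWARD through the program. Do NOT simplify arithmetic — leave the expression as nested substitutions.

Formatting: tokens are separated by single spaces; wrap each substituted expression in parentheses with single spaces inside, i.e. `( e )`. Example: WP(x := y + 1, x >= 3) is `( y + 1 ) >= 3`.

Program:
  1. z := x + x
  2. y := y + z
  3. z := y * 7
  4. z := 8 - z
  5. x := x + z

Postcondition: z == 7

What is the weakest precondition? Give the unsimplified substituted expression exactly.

post: z == 7
stmt 5: x := x + z  -- replace 0 occurrence(s) of x with (x + z)
  => z == 7
stmt 4: z := 8 - z  -- replace 1 occurrence(s) of z with (8 - z)
  => ( 8 - z ) == 7
stmt 3: z := y * 7  -- replace 1 occurrence(s) of z with (y * 7)
  => ( 8 - ( y * 7 ) ) == 7
stmt 2: y := y + z  -- replace 1 occurrence(s) of y with (y + z)
  => ( 8 - ( ( y + z ) * 7 ) ) == 7
stmt 1: z := x + x  -- replace 1 occurrence(s) of z with (x + x)
  => ( 8 - ( ( y + ( x + x ) ) * 7 ) ) == 7

Answer: ( 8 - ( ( y + ( x + x ) ) * 7 ) ) == 7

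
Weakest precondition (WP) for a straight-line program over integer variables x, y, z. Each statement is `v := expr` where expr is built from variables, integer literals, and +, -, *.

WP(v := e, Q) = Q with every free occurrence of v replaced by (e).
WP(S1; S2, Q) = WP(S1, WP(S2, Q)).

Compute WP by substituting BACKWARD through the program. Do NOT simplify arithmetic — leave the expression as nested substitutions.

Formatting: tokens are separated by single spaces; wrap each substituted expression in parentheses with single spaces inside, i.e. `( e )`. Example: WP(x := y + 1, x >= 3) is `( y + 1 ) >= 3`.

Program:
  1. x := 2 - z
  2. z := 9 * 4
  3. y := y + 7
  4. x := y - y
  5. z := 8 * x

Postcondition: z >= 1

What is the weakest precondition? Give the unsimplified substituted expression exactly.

Answer: ( 8 * ( ( y + 7 ) - ( y + 7 ) ) ) >= 1

Derivation:
post: z >= 1
stmt 5: z := 8 * x  -- replace 1 occurrence(s) of z with (8 * x)
  => ( 8 * x ) >= 1
stmt 4: x := y - y  -- replace 1 occurrence(s) of x with (y - y)
  => ( 8 * ( y - y ) ) >= 1
stmt 3: y := y + 7  -- replace 2 occurrence(s) of y with (y + 7)
  => ( 8 * ( ( y + 7 ) - ( y + 7 ) ) ) >= 1
stmt 2: z := 9 * 4  -- replace 0 occurrence(s) of z with (9 * 4)
  => ( 8 * ( ( y + 7 ) - ( y + 7 ) ) ) >= 1
stmt 1: x := 2 - z  -- replace 0 occurrence(s) of x with (2 - z)
  => ( 8 * ( ( y + 7 ) - ( y + 7 ) ) ) >= 1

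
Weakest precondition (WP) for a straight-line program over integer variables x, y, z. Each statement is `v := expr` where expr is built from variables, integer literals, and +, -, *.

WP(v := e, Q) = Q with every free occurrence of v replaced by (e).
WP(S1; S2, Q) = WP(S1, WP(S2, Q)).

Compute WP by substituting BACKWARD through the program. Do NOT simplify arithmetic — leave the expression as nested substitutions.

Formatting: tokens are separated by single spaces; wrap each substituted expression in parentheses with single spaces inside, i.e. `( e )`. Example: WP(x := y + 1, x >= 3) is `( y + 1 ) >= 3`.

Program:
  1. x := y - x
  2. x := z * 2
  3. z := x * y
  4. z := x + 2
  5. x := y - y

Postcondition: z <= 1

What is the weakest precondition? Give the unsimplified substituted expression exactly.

Answer: ( ( z * 2 ) + 2 ) <= 1

Derivation:
post: z <= 1
stmt 5: x := y - y  -- replace 0 occurrence(s) of x with (y - y)
  => z <= 1
stmt 4: z := x + 2  -- replace 1 occurrence(s) of z with (x + 2)
  => ( x + 2 ) <= 1
stmt 3: z := x * y  -- replace 0 occurrence(s) of z with (x * y)
  => ( x + 2 ) <= 1
stmt 2: x := z * 2  -- replace 1 occurrence(s) of x with (z * 2)
  => ( ( z * 2 ) + 2 ) <= 1
stmt 1: x := y - x  -- replace 0 occurrence(s) of x with (y - x)
  => ( ( z * 2 ) + 2 ) <= 1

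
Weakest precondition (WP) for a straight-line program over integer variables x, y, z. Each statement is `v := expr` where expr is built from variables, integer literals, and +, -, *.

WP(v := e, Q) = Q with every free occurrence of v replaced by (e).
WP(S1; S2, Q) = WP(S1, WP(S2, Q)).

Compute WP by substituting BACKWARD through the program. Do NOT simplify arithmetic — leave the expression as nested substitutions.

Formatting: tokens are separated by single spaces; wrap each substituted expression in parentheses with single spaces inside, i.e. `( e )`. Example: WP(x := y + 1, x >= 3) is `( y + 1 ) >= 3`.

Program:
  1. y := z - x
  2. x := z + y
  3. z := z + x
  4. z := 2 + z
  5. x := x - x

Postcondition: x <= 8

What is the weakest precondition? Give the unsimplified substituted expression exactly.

post: x <= 8
stmt 5: x := x - x  -- replace 1 occurrence(s) of x with (x - x)
  => ( x - x ) <= 8
stmt 4: z := 2 + z  -- replace 0 occurrence(s) of z with (2 + z)
  => ( x - x ) <= 8
stmt 3: z := z + x  -- replace 0 occurrence(s) of z with (z + x)
  => ( x - x ) <= 8
stmt 2: x := z + y  -- replace 2 occurrence(s) of x with (z + y)
  => ( ( z + y ) - ( z + y ) ) <= 8
stmt 1: y := z - x  -- replace 2 occurrence(s) of y with (z - x)
  => ( ( z + ( z - x ) ) - ( z + ( z - x ) ) ) <= 8

Answer: ( ( z + ( z - x ) ) - ( z + ( z - x ) ) ) <= 8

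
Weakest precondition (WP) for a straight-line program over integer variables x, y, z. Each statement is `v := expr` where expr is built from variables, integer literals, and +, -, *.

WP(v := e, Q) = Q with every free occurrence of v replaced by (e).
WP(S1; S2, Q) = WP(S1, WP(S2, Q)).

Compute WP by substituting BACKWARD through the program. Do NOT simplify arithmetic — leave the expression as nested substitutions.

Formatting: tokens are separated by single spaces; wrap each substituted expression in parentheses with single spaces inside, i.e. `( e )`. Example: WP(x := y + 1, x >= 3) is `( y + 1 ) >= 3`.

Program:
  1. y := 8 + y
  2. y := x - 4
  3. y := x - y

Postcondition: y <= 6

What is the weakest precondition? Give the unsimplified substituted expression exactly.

Answer: ( x - ( x - 4 ) ) <= 6

Derivation:
post: y <= 6
stmt 3: y := x - y  -- replace 1 occurrence(s) of y with (x - y)
  => ( x - y ) <= 6
stmt 2: y := x - 4  -- replace 1 occurrence(s) of y with (x - 4)
  => ( x - ( x - 4 ) ) <= 6
stmt 1: y := 8 + y  -- replace 0 occurrence(s) of y with (8 + y)
  => ( x - ( x - 4 ) ) <= 6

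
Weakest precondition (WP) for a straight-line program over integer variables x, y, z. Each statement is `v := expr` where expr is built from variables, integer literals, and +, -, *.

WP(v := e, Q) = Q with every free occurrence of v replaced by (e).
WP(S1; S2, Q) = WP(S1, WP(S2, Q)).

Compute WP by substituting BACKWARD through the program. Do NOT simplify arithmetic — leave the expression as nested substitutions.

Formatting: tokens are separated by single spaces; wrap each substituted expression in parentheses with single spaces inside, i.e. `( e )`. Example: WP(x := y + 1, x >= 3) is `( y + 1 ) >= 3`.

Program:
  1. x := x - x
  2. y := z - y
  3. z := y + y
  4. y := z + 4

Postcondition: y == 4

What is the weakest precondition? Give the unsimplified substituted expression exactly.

post: y == 4
stmt 4: y := z + 4  -- replace 1 occurrence(s) of y with (z + 4)
  => ( z + 4 ) == 4
stmt 3: z := y + y  -- replace 1 occurrence(s) of z with (y + y)
  => ( ( y + y ) + 4 ) == 4
stmt 2: y := z - y  -- replace 2 occurrence(s) of y with (z - y)
  => ( ( ( z - y ) + ( z - y ) ) + 4 ) == 4
stmt 1: x := x - x  -- replace 0 occurrence(s) of x with (x - x)
  => ( ( ( z - y ) + ( z - y ) ) + 4 ) == 4

Answer: ( ( ( z - y ) + ( z - y ) ) + 4 ) == 4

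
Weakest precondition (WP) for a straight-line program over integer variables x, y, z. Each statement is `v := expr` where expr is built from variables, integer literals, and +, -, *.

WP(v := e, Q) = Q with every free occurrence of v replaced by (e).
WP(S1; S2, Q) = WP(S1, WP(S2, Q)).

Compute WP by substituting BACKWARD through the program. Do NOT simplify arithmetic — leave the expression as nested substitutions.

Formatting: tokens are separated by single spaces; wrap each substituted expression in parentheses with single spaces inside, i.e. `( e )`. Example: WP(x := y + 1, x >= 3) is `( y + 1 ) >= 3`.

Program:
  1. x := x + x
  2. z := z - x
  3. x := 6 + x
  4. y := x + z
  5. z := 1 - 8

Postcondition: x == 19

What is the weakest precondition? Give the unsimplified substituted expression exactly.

post: x == 19
stmt 5: z := 1 - 8  -- replace 0 occurrence(s) of z with (1 - 8)
  => x == 19
stmt 4: y := x + z  -- replace 0 occurrence(s) of y with (x + z)
  => x == 19
stmt 3: x := 6 + x  -- replace 1 occurrence(s) of x with (6 + x)
  => ( 6 + x ) == 19
stmt 2: z := z - x  -- replace 0 occurrence(s) of z with (z - x)
  => ( 6 + x ) == 19
stmt 1: x := x + x  -- replace 1 occurrence(s) of x with (x + x)
  => ( 6 + ( x + x ) ) == 19

Answer: ( 6 + ( x + x ) ) == 19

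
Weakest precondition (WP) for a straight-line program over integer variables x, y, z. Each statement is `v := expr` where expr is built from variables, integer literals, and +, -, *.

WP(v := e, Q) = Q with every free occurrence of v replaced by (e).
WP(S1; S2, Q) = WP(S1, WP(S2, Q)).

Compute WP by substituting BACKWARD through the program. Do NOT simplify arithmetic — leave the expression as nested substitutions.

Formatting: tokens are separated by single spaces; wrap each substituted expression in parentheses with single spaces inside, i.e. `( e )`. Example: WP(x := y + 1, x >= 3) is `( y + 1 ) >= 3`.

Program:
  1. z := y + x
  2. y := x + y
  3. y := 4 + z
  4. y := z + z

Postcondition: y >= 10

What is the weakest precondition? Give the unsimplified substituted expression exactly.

post: y >= 10
stmt 4: y := z + z  -- replace 1 occurrence(s) of y with (z + z)
  => ( z + z ) >= 10
stmt 3: y := 4 + z  -- replace 0 occurrence(s) of y with (4 + z)
  => ( z + z ) >= 10
stmt 2: y := x + y  -- replace 0 occurrence(s) of y with (x + y)
  => ( z + z ) >= 10
stmt 1: z := y + x  -- replace 2 occurrence(s) of z with (y + x)
  => ( ( y + x ) + ( y + x ) ) >= 10

Answer: ( ( y + x ) + ( y + x ) ) >= 10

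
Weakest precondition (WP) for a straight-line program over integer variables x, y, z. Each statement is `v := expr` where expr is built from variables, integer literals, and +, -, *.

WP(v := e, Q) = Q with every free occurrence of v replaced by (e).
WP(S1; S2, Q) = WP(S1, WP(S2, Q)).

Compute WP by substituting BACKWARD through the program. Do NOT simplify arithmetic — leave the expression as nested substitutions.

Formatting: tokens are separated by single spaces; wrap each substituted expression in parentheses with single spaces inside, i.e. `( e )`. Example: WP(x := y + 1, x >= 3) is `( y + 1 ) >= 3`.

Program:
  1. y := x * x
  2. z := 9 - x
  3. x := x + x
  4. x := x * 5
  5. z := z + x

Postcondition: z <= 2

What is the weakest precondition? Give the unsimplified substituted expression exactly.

Answer: ( ( 9 - x ) + ( ( x + x ) * 5 ) ) <= 2

Derivation:
post: z <= 2
stmt 5: z := z + x  -- replace 1 occurrence(s) of z with (z + x)
  => ( z + x ) <= 2
stmt 4: x := x * 5  -- replace 1 occurrence(s) of x with (x * 5)
  => ( z + ( x * 5 ) ) <= 2
stmt 3: x := x + x  -- replace 1 occurrence(s) of x with (x + x)
  => ( z + ( ( x + x ) * 5 ) ) <= 2
stmt 2: z := 9 - x  -- replace 1 occurrence(s) of z with (9 - x)
  => ( ( 9 - x ) + ( ( x + x ) * 5 ) ) <= 2
stmt 1: y := x * x  -- replace 0 occurrence(s) of y with (x * x)
  => ( ( 9 - x ) + ( ( x + x ) * 5 ) ) <= 2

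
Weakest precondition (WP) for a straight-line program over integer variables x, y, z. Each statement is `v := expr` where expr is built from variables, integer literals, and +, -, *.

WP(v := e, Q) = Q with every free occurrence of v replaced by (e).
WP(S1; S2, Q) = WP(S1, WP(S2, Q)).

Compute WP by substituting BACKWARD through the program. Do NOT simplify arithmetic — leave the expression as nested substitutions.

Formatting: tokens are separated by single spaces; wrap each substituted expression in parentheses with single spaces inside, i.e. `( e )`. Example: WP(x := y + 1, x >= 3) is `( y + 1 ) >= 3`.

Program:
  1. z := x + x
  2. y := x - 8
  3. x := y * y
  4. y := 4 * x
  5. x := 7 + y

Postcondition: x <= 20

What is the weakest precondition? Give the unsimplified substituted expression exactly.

post: x <= 20
stmt 5: x := 7 + y  -- replace 1 occurrence(s) of x with (7 + y)
  => ( 7 + y ) <= 20
stmt 4: y := 4 * x  -- replace 1 occurrence(s) of y with (4 * x)
  => ( 7 + ( 4 * x ) ) <= 20
stmt 3: x := y * y  -- replace 1 occurrence(s) of x with (y * y)
  => ( 7 + ( 4 * ( y * y ) ) ) <= 20
stmt 2: y := x - 8  -- replace 2 occurrence(s) of y with (x - 8)
  => ( 7 + ( 4 * ( ( x - 8 ) * ( x - 8 ) ) ) ) <= 20
stmt 1: z := x + x  -- replace 0 occurrence(s) of z with (x + x)
  => ( 7 + ( 4 * ( ( x - 8 ) * ( x - 8 ) ) ) ) <= 20

Answer: ( 7 + ( 4 * ( ( x - 8 ) * ( x - 8 ) ) ) ) <= 20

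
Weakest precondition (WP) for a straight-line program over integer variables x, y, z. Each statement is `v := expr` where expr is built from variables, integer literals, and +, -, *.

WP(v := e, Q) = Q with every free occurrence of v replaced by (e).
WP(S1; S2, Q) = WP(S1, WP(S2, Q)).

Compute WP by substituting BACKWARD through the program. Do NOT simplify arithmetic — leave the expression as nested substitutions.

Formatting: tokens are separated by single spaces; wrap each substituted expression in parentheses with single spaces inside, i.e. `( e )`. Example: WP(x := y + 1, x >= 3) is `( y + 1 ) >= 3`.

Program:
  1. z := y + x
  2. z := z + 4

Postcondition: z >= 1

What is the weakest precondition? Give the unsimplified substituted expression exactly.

post: z >= 1
stmt 2: z := z + 4  -- replace 1 occurrence(s) of z with (z + 4)
  => ( z + 4 ) >= 1
stmt 1: z := y + x  -- replace 1 occurrence(s) of z with (y + x)
  => ( ( y + x ) + 4 ) >= 1

Answer: ( ( y + x ) + 4 ) >= 1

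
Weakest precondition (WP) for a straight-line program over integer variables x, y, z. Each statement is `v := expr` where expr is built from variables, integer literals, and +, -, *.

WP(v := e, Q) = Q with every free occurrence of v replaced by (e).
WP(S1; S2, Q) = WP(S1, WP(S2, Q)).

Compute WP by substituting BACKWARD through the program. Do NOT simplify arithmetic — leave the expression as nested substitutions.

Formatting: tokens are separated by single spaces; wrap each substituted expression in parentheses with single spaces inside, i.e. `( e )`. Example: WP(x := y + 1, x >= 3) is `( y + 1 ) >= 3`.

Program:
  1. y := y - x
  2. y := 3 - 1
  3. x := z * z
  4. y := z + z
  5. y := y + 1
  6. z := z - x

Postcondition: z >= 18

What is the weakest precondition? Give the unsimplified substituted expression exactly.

Answer: ( z - ( z * z ) ) >= 18

Derivation:
post: z >= 18
stmt 6: z := z - x  -- replace 1 occurrence(s) of z with (z - x)
  => ( z - x ) >= 18
stmt 5: y := y + 1  -- replace 0 occurrence(s) of y with (y + 1)
  => ( z - x ) >= 18
stmt 4: y := z + z  -- replace 0 occurrence(s) of y with (z + z)
  => ( z - x ) >= 18
stmt 3: x := z * z  -- replace 1 occurrence(s) of x with (z * z)
  => ( z - ( z * z ) ) >= 18
stmt 2: y := 3 - 1  -- replace 0 occurrence(s) of y with (3 - 1)
  => ( z - ( z * z ) ) >= 18
stmt 1: y := y - x  -- replace 0 occurrence(s) of y with (y - x)
  => ( z - ( z * z ) ) >= 18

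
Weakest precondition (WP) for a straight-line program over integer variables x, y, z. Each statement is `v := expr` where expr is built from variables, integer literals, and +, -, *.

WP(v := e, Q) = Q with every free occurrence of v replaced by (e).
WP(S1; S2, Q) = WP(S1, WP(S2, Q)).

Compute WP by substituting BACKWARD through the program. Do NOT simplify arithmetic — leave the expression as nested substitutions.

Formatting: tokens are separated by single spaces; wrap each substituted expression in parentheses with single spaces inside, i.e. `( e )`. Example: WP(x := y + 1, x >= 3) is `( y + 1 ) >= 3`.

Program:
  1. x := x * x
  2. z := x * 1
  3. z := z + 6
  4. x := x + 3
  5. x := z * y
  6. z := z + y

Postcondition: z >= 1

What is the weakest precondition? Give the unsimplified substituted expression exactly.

post: z >= 1
stmt 6: z := z + y  -- replace 1 occurrence(s) of z with (z + y)
  => ( z + y ) >= 1
stmt 5: x := z * y  -- replace 0 occurrence(s) of x with (z * y)
  => ( z + y ) >= 1
stmt 4: x := x + 3  -- replace 0 occurrence(s) of x with (x + 3)
  => ( z + y ) >= 1
stmt 3: z := z + 6  -- replace 1 occurrence(s) of z with (z + 6)
  => ( ( z + 6 ) + y ) >= 1
stmt 2: z := x * 1  -- replace 1 occurrence(s) of z with (x * 1)
  => ( ( ( x * 1 ) + 6 ) + y ) >= 1
stmt 1: x := x * x  -- replace 1 occurrence(s) of x with (x * x)
  => ( ( ( ( x * x ) * 1 ) + 6 ) + y ) >= 1

Answer: ( ( ( ( x * x ) * 1 ) + 6 ) + y ) >= 1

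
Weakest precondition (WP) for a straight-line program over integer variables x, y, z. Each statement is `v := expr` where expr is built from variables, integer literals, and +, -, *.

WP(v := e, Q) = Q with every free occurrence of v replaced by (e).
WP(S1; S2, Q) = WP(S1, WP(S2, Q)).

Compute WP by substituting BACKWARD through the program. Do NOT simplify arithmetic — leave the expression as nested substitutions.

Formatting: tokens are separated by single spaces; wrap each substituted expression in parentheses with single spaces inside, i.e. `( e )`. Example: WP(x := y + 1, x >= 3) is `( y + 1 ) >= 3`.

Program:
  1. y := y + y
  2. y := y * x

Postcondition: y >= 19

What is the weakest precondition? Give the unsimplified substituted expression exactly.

Answer: ( ( y + y ) * x ) >= 19

Derivation:
post: y >= 19
stmt 2: y := y * x  -- replace 1 occurrence(s) of y with (y * x)
  => ( y * x ) >= 19
stmt 1: y := y + y  -- replace 1 occurrence(s) of y with (y + y)
  => ( ( y + y ) * x ) >= 19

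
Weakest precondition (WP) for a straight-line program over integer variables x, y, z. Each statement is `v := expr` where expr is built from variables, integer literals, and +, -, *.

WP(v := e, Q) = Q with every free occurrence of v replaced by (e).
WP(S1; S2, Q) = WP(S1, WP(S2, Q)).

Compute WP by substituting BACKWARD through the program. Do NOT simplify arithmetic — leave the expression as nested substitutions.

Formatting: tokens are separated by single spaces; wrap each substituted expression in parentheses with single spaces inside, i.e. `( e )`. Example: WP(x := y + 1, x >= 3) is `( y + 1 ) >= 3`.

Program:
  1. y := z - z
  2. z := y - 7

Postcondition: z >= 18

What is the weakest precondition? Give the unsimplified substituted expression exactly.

post: z >= 18
stmt 2: z := y - 7  -- replace 1 occurrence(s) of z with (y - 7)
  => ( y - 7 ) >= 18
stmt 1: y := z - z  -- replace 1 occurrence(s) of y with (z - z)
  => ( ( z - z ) - 7 ) >= 18

Answer: ( ( z - z ) - 7 ) >= 18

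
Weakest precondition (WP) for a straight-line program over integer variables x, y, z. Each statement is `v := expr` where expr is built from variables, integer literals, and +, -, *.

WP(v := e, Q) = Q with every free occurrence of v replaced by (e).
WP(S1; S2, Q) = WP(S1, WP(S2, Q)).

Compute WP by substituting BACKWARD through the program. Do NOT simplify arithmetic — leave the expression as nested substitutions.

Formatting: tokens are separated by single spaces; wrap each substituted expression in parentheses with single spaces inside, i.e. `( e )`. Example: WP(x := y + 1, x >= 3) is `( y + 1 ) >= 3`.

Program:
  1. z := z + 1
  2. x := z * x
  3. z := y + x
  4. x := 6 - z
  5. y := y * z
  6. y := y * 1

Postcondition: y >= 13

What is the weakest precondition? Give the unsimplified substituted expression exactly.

Answer: ( ( y * ( y + ( ( z + 1 ) * x ) ) ) * 1 ) >= 13

Derivation:
post: y >= 13
stmt 6: y := y * 1  -- replace 1 occurrence(s) of y with (y * 1)
  => ( y * 1 ) >= 13
stmt 5: y := y * z  -- replace 1 occurrence(s) of y with (y * z)
  => ( ( y * z ) * 1 ) >= 13
stmt 4: x := 6 - z  -- replace 0 occurrence(s) of x with (6 - z)
  => ( ( y * z ) * 1 ) >= 13
stmt 3: z := y + x  -- replace 1 occurrence(s) of z with (y + x)
  => ( ( y * ( y + x ) ) * 1 ) >= 13
stmt 2: x := z * x  -- replace 1 occurrence(s) of x with (z * x)
  => ( ( y * ( y + ( z * x ) ) ) * 1 ) >= 13
stmt 1: z := z + 1  -- replace 1 occurrence(s) of z with (z + 1)
  => ( ( y * ( y + ( ( z + 1 ) * x ) ) ) * 1 ) >= 13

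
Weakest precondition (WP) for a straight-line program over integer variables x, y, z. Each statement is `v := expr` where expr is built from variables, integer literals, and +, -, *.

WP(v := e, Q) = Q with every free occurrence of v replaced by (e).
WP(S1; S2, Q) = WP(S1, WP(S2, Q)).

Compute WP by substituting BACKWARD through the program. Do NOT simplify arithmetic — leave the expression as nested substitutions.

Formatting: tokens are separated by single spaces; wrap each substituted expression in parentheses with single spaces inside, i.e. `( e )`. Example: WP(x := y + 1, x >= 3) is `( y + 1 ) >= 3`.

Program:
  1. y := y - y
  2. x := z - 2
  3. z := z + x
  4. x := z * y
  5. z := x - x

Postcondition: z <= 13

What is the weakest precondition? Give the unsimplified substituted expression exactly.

Answer: ( ( ( z + ( z - 2 ) ) * ( y - y ) ) - ( ( z + ( z - 2 ) ) * ( y - y ) ) ) <= 13

Derivation:
post: z <= 13
stmt 5: z := x - x  -- replace 1 occurrence(s) of z with (x - x)
  => ( x - x ) <= 13
stmt 4: x := z * y  -- replace 2 occurrence(s) of x with (z * y)
  => ( ( z * y ) - ( z * y ) ) <= 13
stmt 3: z := z + x  -- replace 2 occurrence(s) of z with (z + x)
  => ( ( ( z + x ) * y ) - ( ( z + x ) * y ) ) <= 13
stmt 2: x := z - 2  -- replace 2 occurrence(s) of x with (z - 2)
  => ( ( ( z + ( z - 2 ) ) * y ) - ( ( z + ( z - 2 ) ) * y ) ) <= 13
stmt 1: y := y - y  -- replace 2 occurrence(s) of y with (y - y)
  => ( ( ( z + ( z - 2 ) ) * ( y - y ) ) - ( ( z + ( z - 2 ) ) * ( y - y ) ) ) <= 13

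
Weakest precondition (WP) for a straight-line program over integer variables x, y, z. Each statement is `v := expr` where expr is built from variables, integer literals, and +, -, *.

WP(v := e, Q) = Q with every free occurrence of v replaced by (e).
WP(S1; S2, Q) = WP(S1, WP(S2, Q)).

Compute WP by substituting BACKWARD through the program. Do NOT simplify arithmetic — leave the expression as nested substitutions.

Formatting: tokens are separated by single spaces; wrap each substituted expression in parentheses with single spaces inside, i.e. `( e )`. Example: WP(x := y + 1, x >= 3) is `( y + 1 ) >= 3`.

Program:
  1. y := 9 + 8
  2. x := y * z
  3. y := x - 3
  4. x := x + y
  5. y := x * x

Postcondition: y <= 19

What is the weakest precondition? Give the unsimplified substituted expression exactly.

Answer: ( ( ( ( 9 + 8 ) * z ) + ( ( ( 9 + 8 ) * z ) - 3 ) ) * ( ( ( 9 + 8 ) * z ) + ( ( ( 9 + 8 ) * z ) - 3 ) ) ) <= 19

Derivation:
post: y <= 19
stmt 5: y := x * x  -- replace 1 occurrence(s) of y with (x * x)
  => ( x * x ) <= 19
stmt 4: x := x + y  -- replace 2 occurrence(s) of x with (x + y)
  => ( ( x + y ) * ( x + y ) ) <= 19
stmt 3: y := x - 3  -- replace 2 occurrence(s) of y with (x - 3)
  => ( ( x + ( x - 3 ) ) * ( x + ( x - 3 ) ) ) <= 19
stmt 2: x := y * z  -- replace 4 occurrence(s) of x with (y * z)
  => ( ( ( y * z ) + ( ( y * z ) - 3 ) ) * ( ( y * z ) + ( ( y * z ) - 3 ) ) ) <= 19
stmt 1: y := 9 + 8  -- replace 4 occurrence(s) of y with (9 + 8)
  => ( ( ( ( 9 + 8 ) * z ) + ( ( ( 9 + 8 ) * z ) - 3 ) ) * ( ( ( 9 + 8 ) * z ) + ( ( ( 9 + 8 ) * z ) - 3 ) ) ) <= 19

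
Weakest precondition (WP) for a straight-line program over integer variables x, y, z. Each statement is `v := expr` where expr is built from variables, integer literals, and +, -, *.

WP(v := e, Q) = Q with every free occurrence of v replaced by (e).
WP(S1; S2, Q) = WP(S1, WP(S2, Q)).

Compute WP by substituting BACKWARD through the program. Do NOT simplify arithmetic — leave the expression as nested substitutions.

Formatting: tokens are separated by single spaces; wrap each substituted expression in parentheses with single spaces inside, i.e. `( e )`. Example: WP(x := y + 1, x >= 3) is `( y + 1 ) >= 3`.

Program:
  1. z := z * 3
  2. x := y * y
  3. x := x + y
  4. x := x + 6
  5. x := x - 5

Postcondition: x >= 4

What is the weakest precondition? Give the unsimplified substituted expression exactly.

Answer: ( ( ( ( y * y ) + y ) + 6 ) - 5 ) >= 4

Derivation:
post: x >= 4
stmt 5: x := x - 5  -- replace 1 occurrence(s) of x with (x - 5)
  => ( x - 5 ) >= 4
stmt 4: x := x + 6  -- replace 1 occurrence(s) of x with (x + 6)
  => ( ( x + 6 ) - 5 ) >= 4
stmt 3: x := x + y  -- replace 1 occurrence(s) of x with (x + y)
  => ( ( ( x + y ) + 6 ) - 5 ) >= 4
stmt 2: x := y * y  -- replace 1 occurrence(s) of x with (y * y)
  => ( ( ( ( y * y ) + y ) + 6 ) - 5 ) >= 4
stmt 1: z := z * 3  -- replace 0 occurrence(s) of z with (z * 3)
  => ( ( ( ( y * y ) + y ) + 6 ) - 5 ) >= 4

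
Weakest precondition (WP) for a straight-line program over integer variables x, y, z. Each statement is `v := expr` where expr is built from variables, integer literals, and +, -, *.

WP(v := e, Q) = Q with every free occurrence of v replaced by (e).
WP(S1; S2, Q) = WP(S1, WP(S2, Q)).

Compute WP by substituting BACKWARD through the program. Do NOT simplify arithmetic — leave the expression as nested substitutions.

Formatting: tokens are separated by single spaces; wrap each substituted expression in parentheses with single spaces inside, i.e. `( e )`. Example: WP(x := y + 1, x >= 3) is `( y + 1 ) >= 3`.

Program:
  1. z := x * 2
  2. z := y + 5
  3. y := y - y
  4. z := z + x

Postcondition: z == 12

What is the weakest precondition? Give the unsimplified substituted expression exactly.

post: z == 12
stmt 4: z := z + x  -- replace 1 occurrence(s) of z with (z + x)
  => ( z + x ) == 12
stmt 3: y := y - y  -- replace 0 occurrence(s) of y with (y - y)
  => ( z + x ) == 12
stmt 2: z := y + 5  -- replace 1 occurrence(s) of z with (y + 5)
  => ( ( y + 5 ) + x ) == 12
stmt 1: z := x * 2  -- replace 0 occurrence(s) of z with (x * 2)
  => ( ( y + 5 ) + x ) == 12

Answer: ( ( y + 5 ) + x ) == 12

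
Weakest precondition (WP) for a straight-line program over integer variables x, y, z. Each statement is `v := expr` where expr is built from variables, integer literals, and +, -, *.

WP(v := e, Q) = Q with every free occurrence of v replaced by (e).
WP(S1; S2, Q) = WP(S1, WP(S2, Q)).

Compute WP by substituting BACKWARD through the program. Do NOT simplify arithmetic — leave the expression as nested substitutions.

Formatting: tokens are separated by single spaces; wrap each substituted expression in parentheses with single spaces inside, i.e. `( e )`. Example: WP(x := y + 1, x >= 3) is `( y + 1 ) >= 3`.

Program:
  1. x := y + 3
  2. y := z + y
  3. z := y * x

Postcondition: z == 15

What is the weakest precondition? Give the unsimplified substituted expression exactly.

post: z == 15
stmt 3: z := y * x  -- replace 1 occurrence(s) of z with (y * x)
  => ( y * x ) == 15
stmt 2: y := z + y  -- replace 1 occurrence(s) of y with (z + y)
  => ( ( z + y ) * x ) == 15
stmt 1: x := y + 3  -- replace 1 occurrence(s) of x with (y + 3)
  => ( ( z + y ) * ( y + 3 ) ) == 15

Answer: ( ( z + y ) * ( y + 3 ) ) == 15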